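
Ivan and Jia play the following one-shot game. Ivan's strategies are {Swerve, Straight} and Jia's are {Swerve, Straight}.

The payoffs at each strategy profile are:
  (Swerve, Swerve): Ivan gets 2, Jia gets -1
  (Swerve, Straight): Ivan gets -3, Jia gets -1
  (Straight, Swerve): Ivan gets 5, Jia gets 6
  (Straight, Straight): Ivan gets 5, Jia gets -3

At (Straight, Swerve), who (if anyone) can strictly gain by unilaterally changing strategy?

Neither

Ivan at (Straight, Swerve) earns 5; deviating to Swerve yields 2 — not better.
Jia earns 6; deviating to Straight yields -3 — not better.
Neither player can strictly improve; the profile is a Nash equilibrium.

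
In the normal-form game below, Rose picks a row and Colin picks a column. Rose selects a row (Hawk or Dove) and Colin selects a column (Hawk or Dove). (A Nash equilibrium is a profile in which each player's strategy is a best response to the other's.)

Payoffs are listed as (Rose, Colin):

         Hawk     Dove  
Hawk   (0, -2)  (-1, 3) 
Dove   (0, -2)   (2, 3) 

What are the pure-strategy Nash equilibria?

(Hawk, Hawk): Colin prefers Dove (3 > -2) — not an equilibrium.
(Hawk, Dove): Rose prefers Dove (2 > -1) — not an equilibrium.
(Dove, Hawk): Colin prefers Dove (3 > -2) — not an equilibrium.
(Dove, Dove): Rose gets 2 ≥ -1 from Hawk, and Colin gets 3 ≥ -2 from Hawk — Nash equilibrium.

(Dove, Dove)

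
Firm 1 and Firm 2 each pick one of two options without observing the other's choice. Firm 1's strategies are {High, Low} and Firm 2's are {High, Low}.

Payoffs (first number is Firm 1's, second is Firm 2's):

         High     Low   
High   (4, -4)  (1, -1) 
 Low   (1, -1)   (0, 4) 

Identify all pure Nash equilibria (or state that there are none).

(High, Low)

(High, High): Firm 2 prefers Low (-1 > -4) — not an equilibrium.
(High, Low): Firm 1 gets 1 ≥ 0 from Low, and Firm 2 gets -1 ≥ -4 from High — Nash equilibrium.
(Low, High): Firm 1 prefers High (4 > 1); Firm 2 prefers Low (4 > -1) — not an equilibrium.
(Low, Low): Firm 1 prefers High (1 > 0) — not an equilibrium.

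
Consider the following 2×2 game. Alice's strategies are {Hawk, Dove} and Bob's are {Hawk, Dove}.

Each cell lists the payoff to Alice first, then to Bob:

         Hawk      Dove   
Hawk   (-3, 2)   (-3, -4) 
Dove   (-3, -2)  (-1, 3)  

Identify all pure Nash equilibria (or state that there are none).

(Hawk, Hawk): Alice gets -3 ≥ -3 from Dove, and Bob gets 2 ≥ -4 from Dove — Nash equilibrium.
(Hawk, Dove): Alice prefers Dove (-1 > -3); Bob prefers Hawk (2 > -4) — not an equilibrium.
(Dove, Hawk): Bob prefers Dove (3 > -2) — not an equilibrium.
(Dove, Dove): Alice gets -1 ≥ -3 from Hawk, and Bob gets 3 ≥ -2 from Hawk — Nash equilibrium.

(Hawk, Hawk) and (Dove, Dove)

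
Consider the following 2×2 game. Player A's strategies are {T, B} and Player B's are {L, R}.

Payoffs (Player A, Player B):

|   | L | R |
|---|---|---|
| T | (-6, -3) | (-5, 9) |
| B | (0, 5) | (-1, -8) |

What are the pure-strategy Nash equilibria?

(T, L): Player A prefers B (0 > -6); Player B prefers R (9 > -3) — not an equilibrium.
(T, R): Player A prefers B (-1 > -5) — not an equilibrium.
(B, L): Player A gets 0 ≥ -6 from T, and Player B gets 5 ≥ -8 from R — Nash equilibrium.
(B, R): Player B prefers L (5 > -8) — not an equilibrium.

(B, L)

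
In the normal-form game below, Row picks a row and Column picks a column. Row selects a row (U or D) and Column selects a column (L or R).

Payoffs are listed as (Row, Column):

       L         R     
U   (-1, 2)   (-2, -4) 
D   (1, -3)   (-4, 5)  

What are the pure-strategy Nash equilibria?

(U, L): Row prefers D (1 > -1) — not an equilibrium.
(U, R): Column prefers L (2 > -4) — not an equilibrium.
(D, L): Column prefers R (5 > -3) — not an equilibrium.
(D, R): Row prefers U (-2 > -4) — not an equilibrium.

none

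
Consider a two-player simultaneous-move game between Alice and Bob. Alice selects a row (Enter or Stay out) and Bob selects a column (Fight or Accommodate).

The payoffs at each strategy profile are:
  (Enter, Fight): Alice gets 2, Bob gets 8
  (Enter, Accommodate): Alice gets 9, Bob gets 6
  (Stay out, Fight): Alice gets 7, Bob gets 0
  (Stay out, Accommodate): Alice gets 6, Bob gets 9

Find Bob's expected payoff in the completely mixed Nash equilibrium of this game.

72/11

First find p, the probability Alice plays Enter, from Bob's indifference between Fight and Accommodate: 8p = 6p + 9(1−p), giving p = 9/11.
Since Bob is indifferent in equilibrium, Bob's expected payoff equals the payoff from either column against (9/11, 2/11). Using Fight: 8(9/11) = 72/11.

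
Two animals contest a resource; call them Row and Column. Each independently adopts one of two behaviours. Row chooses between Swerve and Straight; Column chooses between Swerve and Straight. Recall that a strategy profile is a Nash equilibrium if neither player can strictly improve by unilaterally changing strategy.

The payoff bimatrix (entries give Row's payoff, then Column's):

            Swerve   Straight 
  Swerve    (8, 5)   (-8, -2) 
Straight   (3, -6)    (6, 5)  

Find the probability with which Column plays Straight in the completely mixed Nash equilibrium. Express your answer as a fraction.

Let c be the probability that Column plays Swerve. In a completely mixed equilibrium, Row must be indifferent between Swerve and Straight.
Row's expected payoff from Swerve is 8c − 8(1−c); from Straight it is 3c + 6(1−c).
Setting these equal: 16c − 8 = −3c + 6, so c = 14/19.
Therefore Column plays Straight with probability 1 − 14/19 = 5/19.

5/19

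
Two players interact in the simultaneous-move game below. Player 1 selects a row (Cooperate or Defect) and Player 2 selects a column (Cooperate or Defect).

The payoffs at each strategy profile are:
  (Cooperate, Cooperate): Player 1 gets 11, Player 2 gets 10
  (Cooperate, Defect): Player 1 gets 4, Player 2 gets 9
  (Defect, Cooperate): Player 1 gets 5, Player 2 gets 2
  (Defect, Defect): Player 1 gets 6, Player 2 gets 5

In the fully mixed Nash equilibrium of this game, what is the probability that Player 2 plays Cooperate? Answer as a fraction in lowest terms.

1/4

Let c be the probability that Player 2 plays Cooperate. In a completely mixed equilibrium, Player 1 must be indifferent between Cooperate and Defect.
Player 1's expected payoff from Cooperate is 11c + 4(1−c); from Defect it is 5c + 6(1−c).
Setting these equal: 7c + 4 = −c + 6, so c = 1/4.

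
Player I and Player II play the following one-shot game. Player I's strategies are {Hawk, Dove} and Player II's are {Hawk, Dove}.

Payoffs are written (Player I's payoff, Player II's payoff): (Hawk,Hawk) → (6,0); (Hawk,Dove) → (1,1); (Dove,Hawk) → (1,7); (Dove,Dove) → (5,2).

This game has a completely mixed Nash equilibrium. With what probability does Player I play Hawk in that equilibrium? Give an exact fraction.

Let p be the probability that Player I plays Hawk. In a completely mixed equilibrium, Player II must be indifferent between Hawk and Dove.
Player II's expected payoff from Hawk is 7(1−p); from Dove it is p + 2(1−p).
Setting these equal: −7p + 7 = −p + 2, so p = 5/6.

5/6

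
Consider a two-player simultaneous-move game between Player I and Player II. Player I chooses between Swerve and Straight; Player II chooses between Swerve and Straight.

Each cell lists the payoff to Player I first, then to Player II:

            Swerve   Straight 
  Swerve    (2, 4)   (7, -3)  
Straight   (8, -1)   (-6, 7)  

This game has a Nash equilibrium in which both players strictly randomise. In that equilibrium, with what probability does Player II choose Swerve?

Let c be the probability that Player II plays Swerve. In a completely mixed equilibrium, Player I must be indifferent between Swerve and Straight.
Player I's expected payoff from Swerve is 2c + 7(1−c); from Straight it is 8c − 6(1−c).
Setting these equal: −5c + 7 = 14c − 6, so c = 13/19.

13/19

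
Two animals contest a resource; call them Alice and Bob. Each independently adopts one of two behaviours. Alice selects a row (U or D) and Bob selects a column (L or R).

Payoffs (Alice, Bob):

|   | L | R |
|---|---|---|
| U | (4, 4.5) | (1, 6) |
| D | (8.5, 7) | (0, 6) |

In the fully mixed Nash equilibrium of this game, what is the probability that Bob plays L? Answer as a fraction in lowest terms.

Let c be the probability that Bob plays L. In a completely mixed equilibrium, Alice must be indifferent between U and D.
Alice's expected payoff from U is 4c + (1−c); from D it is 8.5c.
Setting these equal: 3c + 1 = 8.5c, so c = 2/11.

2/11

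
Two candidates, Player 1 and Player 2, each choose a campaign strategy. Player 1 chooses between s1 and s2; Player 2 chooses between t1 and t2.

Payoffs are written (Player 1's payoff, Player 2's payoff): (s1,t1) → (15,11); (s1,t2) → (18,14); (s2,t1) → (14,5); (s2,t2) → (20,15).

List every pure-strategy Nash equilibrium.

(s2, t2)

(s1, t1): Player 2 prefers t2 (14 > 11) — not an equilibrium.
(s1, t2): Player 1 prefers s2 (20 > 18) — not an equilibrium.
(s2, t1): Player 1 prefers s1 (15 > 14); Player 2 prefers t2 (15 > 5) — not an equilibrium.
(s2, t2): Player 1 gets 20 ≥ 18 from s1, and Player 2 gets 15 ≥ 5 from t1 — Nash equilibrium.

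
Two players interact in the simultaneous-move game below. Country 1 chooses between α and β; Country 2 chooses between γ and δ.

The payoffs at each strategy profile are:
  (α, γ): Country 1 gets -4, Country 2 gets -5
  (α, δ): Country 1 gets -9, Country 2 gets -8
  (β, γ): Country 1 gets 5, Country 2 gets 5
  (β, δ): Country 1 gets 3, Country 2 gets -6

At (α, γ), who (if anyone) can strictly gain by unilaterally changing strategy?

Country 1 at (α, γ) earns -4; deviating to β yields 5 — a strict improvement.
Country 2 earns -5; deviating to δ yields -8 — not better.
Only Country 1 has a strictly profitable deviation.

Country 1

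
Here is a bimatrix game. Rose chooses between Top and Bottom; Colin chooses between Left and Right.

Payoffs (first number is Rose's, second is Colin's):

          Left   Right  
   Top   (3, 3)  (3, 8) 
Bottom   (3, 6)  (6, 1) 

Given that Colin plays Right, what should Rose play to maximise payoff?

Bottom

Against Right, Rose earns 3 from Top and 6 from Bottom.
So Bottom is the best response.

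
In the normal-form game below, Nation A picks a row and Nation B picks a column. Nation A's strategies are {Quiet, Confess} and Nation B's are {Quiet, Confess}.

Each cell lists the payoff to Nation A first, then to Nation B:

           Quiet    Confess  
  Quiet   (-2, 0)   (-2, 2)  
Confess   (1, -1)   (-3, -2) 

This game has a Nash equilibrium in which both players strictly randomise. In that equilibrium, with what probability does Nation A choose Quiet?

Let p be the probability that Nation A plays Quiet. In a completely mixed equilibrium, Nation B must be indifferent between Quiet and Confess.
Nation B's expected payoff from Quiet is −(1−p); from Confess it is 2p − 2(1−p).
Setting these equal: p − 1 = 4p − 2, so p = 1/3.

1/3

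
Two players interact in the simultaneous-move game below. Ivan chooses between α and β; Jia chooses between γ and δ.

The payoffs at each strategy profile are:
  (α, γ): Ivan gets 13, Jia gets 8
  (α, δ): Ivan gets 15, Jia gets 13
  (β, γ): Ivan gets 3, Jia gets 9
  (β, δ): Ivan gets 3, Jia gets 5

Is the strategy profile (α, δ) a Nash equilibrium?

At (α, δ), Ivan earns 15; switching to β would give 3, so Ivan has no profitable deviation.
Jia earns 13; switching to γ would give 8, so Jia has no profitable deviation.
Neither player can gain by a unilateral deviation, so this profile is a Nash equilibrium.

Yes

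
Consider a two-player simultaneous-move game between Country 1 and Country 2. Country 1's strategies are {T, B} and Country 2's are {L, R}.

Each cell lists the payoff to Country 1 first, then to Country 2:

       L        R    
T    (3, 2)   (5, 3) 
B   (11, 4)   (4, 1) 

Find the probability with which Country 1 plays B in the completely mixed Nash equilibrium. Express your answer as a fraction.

Let r be the probability that Country 1 plays T. In a completely mixed equilibrium, Country 2 must be indifferent between L and R.
Country 2's expected payoff from L is 2r + 4(1−r); from R it is 3r + (1−r).
Setting these equal: −2r + 4 = 2r + 1, so r = 3/4.
Therefore Country 1 plays B with probability 1 − 3/4 = 1/4.

1/4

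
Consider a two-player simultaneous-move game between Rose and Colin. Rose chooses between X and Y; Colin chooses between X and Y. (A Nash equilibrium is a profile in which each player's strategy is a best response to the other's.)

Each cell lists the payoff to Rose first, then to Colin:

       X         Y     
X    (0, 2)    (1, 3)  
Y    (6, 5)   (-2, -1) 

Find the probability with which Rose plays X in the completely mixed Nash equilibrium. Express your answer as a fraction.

Let r be the probability that Rose plays X. In a completely mixed equilibrium, Colin must be indifferent between X and Y.
Colin's expected payoff from X is 2r + 5(1−r); from Y it is 3r − (1−r).
Setting these equal: −3r + 5 = 4r − 1, so r = 6/7.

6/7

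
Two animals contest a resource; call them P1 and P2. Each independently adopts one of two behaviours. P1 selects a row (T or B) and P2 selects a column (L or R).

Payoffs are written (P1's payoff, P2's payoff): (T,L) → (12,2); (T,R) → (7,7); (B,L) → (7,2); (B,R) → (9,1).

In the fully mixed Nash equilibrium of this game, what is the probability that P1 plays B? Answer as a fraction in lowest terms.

5/6

Let x be the probability that P1 plays T. In a completely mixed equilibrium, P2 must be indifferent between L and R.
P2's expected payoff from L is 2x + 2(1−x); from R it is 7x + (1−x).
Setting these equal: 2 = 6x + 1, so x = 1/6.
Therefore P1 plays B with probability 1 − 1/6 = 5/6.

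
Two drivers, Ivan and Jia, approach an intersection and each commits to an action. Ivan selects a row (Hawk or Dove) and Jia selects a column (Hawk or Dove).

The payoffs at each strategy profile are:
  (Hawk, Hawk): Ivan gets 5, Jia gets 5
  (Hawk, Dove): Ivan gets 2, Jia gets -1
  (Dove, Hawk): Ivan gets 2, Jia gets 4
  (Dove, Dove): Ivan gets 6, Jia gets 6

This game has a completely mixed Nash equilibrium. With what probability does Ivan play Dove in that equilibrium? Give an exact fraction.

Let p be the probability that Ivan plays Hawk. In a completely mixed equilibrium, Jia must be indifferent between Hawk and Dove.
Jia's expected payoff from Hawk is 5p + 4(1−p); from Dove it is −p + 6(1−p).
Setting these equal: p + 4 = −7p + 6, so p = 1/4.
Therefore Ivan plays Dove with probability 1 − 1/4 = 3/4.

3/4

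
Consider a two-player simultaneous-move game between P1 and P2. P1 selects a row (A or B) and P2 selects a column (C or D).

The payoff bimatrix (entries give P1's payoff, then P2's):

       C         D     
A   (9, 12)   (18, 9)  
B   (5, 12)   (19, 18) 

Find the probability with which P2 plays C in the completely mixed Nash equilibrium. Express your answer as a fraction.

Let c be the probability that P2 plays C. In a completely mixed equilibrium, P1 must be indifferent between A and B.
P1's expected payoff from A is 9c + 18(1−c); from B it is 5c + 19(1−c).
Setting these equal: −9c + 18 = −14c + 19, so c = 1/5.

1/5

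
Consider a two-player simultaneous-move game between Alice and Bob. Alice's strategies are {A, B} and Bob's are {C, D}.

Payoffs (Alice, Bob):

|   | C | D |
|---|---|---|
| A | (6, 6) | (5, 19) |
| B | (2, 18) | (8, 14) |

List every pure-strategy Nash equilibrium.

none

(A, C): Bob prefers D (19 > 6) — not an equilibrium.
(A, D): Alice prefers B (8 > 5) — not an equilibrium.
(B, C): Alice prefers A (6 > 2) — not an equilibrium.
(B, D): Bob prefers C (18 > 14) — not an equilibrium.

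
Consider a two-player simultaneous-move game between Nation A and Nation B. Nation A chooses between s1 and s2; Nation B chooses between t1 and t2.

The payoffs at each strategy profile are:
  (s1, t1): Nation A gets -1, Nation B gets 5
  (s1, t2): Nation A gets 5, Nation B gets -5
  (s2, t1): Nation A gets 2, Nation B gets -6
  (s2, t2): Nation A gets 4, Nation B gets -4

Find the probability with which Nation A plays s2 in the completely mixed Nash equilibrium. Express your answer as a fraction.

5/6

Let x be the probability that Nation A plays s1. In a completely mixed equilibrium, Nation B must be indifferent between t1 and t2.
Nation B's expected payoff from t1 is 5x − 6(1−x); from t2 it is −5x − 4(1−x).
Setting these equal: 11x − 6 = −x − 4, so x = 1/6.
Therefore Nation A plays s2 with probability 1 − 1/6 = 5/6.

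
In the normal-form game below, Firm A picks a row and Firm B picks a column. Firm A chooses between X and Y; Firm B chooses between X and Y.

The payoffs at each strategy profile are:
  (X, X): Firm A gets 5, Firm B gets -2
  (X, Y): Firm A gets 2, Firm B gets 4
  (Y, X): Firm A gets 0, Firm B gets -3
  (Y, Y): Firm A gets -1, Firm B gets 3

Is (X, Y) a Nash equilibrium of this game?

Yes

At (X, Y), Firm A earns 2; switching to Y would give -1, so Firm A has no profitable deviation.
Firm B earns 4; switching to X would give -2, so Firm B has no profitable deviation.
Neither player can gain by a unilateral deviation, so this profile is a Nash equilibrium.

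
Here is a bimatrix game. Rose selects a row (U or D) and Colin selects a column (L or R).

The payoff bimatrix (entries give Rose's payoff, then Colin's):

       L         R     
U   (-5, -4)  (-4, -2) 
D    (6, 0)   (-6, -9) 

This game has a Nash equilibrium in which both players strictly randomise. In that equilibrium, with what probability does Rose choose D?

Let p be the probability that Rose plays U. In a completely mixed equilibrium, Colin must be indifferent between L and R.
Colin's expected payoff from L is −4p; from R it is −2p − 9(1−p).
Setting these equal: −4p = 7p − 9, so p = 9/11.
Therefore Rose plays D with probability 1 − 9/11 = 2/11.

2/11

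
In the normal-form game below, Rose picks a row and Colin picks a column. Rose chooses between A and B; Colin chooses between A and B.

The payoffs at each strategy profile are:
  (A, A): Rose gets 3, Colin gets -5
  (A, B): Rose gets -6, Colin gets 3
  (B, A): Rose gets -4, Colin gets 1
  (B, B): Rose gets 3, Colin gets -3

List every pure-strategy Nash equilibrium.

(A, A): Colin prefers B (3 > -5) — not an equilibrium.
(A, B): Rose prefers B (3 > -6) — not an equilibrium.
(B, A): Rose prefers A (3 > -4) — not an equilibrium.
(B, B): Colin prefers A (1 > -3) — not an equilibrium.

none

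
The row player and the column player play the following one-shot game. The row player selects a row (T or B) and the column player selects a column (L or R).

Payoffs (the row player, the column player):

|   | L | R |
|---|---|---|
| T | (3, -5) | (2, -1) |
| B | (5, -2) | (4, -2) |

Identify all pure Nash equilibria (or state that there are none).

(B, L) and (B, R)

(T, L): the row player prefers B (5 > 3); the column player prefers R (-1 > -5) — not an equilibrium.
(T, R): the row player prefers B (4 > 2) — not an equilibrium.
(B, L): the row player gets 5 ≥ 3 from T, and the column player gets -2 ≥ -2 from R — Nash equilibrium.
(B, R): the row player gets 4 ≥ 2 from T, and the column player gets -2 ≥ -2 from L — Nash equilibrium.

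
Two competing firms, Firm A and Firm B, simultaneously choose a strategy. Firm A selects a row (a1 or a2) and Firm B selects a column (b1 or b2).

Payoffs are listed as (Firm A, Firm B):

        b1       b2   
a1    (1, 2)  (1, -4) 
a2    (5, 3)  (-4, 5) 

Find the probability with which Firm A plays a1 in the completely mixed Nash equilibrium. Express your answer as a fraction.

1/4

Let x be the probability that Firm A plays a1. In a completely mixed equilibrium, Firm B must be indifferent between b1 and b2.
Firm B's expected payoff from b1 is 2x + 3(1−x); from b2 it is −4x + 5(1−x).
Setting these equal: −x + 3 = −9x + 5, so x = 1/4.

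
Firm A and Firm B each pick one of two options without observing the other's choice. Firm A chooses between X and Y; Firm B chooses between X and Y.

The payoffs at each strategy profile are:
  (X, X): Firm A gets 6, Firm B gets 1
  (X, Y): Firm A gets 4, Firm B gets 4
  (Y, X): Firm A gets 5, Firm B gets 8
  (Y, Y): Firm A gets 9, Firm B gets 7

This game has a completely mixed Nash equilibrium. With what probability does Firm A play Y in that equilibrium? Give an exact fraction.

3/4

Let p be the probability that Firm A plays X. In a completely mixed equilibrium, Firm B must be indifferent between X and Y.
Firm B's expected payoff from X is p + 8(1−p); from Y it is 4p + 7(1−p).
Setting these equal: −7p + 8 = −3p + 7, so p = 1/4.
Therefore Firm A plays Y with probability 1 − 1/4 = 3/4.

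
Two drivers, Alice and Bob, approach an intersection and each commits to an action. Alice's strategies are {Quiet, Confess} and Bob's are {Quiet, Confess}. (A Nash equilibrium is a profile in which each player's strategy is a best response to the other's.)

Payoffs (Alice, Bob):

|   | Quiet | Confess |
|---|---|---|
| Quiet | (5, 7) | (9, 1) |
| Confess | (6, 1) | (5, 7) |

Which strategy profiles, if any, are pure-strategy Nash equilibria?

(Quiet, Quiet): Alice prefers Confess (6 > 5) — not an equilibrium.
(Quiet, Confess): Bob prefers Quiet (7 > 1) — not an equilibrium.
(Confess, Quiet): Bob prefers Confess (7 > 1) — not an equilibrium.
(Confess, Confess): Alice prefers Quiet (9 > 5) — not an equilibrium.

none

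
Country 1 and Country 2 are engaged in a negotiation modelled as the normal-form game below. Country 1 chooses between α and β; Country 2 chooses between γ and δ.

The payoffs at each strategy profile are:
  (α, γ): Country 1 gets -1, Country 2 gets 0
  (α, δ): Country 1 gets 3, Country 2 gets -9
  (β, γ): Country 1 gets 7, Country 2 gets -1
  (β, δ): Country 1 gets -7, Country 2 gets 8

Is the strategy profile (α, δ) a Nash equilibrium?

At (α, δ), Country 1 earns 3; switching to β would give -7, so Country 1 has no profitable deviation.
Country 2 earns -9; switching to γ would give 0, so Country 2 would deviate.
Since at least one player can profitably deviate, this is not a Nash equilibrium.

No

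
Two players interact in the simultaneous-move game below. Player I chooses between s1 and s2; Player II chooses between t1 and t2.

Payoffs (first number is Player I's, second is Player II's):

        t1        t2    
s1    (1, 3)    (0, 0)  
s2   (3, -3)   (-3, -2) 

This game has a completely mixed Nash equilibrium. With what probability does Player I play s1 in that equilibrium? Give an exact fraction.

1/4

Let x be the probability that Player I plays s1. In a completely mixed equilibrium, Player II must be indifferent between t1 and t2.
Player II's expected payoff from t1 is 3x − 3(1−x); from t2 it is −2(1−x).
Setting these equal: 6x − 3 = 2x − 2, so x = 1/4.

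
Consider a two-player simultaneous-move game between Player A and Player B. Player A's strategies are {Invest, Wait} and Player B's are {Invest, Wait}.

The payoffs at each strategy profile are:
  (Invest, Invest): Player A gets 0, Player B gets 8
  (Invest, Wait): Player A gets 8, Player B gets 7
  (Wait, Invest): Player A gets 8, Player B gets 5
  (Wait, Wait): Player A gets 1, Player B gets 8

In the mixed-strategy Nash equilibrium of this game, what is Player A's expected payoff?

First find q, the probability Player B plays Invest, from Player A's indifference between Invest and Wait: 8(1−q) = 8q + (1−q), giving q = 7/15.
Since Player A is indifferent in equilibrium, Player A's expected payoff equals the payoff from either row against (7/15, 8/15). Using Invest: 8(8/15) = 64/15.

64/15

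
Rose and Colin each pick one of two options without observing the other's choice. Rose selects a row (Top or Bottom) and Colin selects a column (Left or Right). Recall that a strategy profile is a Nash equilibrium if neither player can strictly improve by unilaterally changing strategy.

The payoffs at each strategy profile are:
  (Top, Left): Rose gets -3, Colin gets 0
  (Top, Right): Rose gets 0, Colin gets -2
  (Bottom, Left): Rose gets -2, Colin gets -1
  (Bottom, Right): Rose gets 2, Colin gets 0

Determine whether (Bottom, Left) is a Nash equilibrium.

No

At (Bottom, Left), Rose earns -2; switching to Top would give -3, so Rose has no profitable deviation.
Colin earns -1; switching to Right would give 0, so Colin would deviate.
Since at least one player can profitably deviate, this is not a Nash equilibrium.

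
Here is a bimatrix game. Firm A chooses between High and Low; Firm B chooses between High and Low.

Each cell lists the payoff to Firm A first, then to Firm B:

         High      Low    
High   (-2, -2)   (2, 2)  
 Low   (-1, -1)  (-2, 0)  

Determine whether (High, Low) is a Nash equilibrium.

Yes

At (High, Low), Firm A earns 2; switching to Low would give -2, so Firm A has no profitable deviation.
Firm B earns 2; switching to High would give -2, so Firm B has no profitable deviation.
Neither player can gain by a unilateral deviation, so this profile is a Nash equilibrium.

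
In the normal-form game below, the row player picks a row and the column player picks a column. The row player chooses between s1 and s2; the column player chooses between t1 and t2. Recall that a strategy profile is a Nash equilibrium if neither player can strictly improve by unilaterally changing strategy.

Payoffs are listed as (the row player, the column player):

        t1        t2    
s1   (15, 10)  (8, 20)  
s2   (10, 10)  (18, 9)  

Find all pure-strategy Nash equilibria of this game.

none

(s1, t1): the column player prefers t2 (20 > 10) — not an equilibrium.
(s1, t2): the row player prefers s2 (18 > 8) — not an equilibrium.
(s2, t1): the row player prefers s1 (15 > 10) — not an equilibrium.
(s2, t2): the column player prefers t1 (10 > 9) — not an equilibrium.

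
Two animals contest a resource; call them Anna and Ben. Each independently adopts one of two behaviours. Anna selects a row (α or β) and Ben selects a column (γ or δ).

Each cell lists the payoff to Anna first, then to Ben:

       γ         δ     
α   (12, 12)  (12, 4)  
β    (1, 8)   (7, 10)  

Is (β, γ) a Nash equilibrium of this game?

No

At (β, γ), Anna earns 1; switching to α would give 12, so Anna would deviate.
Ben earns 8; switching to δ would give 10, so Ben would deviate.
Since at least one player can profitably deviate, this is not a Nash equilibrium.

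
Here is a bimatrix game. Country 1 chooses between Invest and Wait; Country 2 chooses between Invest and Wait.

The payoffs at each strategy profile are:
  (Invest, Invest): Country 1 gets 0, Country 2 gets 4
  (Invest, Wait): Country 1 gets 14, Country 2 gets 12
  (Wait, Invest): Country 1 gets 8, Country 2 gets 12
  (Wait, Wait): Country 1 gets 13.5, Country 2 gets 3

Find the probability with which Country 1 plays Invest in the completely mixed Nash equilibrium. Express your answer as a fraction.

Let x be the probability that Country 1 plays Invest. In a completely mixed equilibrium, Country 2 must be indifferent between Invest and Wait.
Country 2's expected payoff from Invest is 4x + 12(1−x); from Wait it is 12x + 3(1−x).
Setting these equal: −8x + 12 = 9x + 3, so x = 9/17.

9/17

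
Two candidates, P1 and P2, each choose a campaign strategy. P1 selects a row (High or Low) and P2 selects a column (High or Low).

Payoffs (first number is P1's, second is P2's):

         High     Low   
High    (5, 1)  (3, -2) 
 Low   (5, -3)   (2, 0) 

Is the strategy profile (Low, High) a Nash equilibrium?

At (Low, High), P1 earns 5; switching to High would give 5, so P1 has no profitable deviation.
P2 earns -3; switching to Low would give 0, so P2 would deviate.
Since at least one player can profitably deviate, this is not a Nash equilibrium.

No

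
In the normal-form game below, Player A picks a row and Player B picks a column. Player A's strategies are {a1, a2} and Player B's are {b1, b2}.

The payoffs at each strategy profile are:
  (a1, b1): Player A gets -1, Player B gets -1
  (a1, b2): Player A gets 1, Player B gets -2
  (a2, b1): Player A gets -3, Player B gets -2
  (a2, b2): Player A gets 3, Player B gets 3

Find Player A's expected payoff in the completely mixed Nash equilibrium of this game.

0

First find y, the probability Player B plays b1, from Player A's indifference between a1 and a2: −y + (1−y) = −3y + 3(1−y), giving y = 1/2.
Since Player A is indifferent in equilibrium, Player A's expected payoff equals the payoff from either row against (1/2, 1/2). Using a1: −(1/2) + (1/2) = 0.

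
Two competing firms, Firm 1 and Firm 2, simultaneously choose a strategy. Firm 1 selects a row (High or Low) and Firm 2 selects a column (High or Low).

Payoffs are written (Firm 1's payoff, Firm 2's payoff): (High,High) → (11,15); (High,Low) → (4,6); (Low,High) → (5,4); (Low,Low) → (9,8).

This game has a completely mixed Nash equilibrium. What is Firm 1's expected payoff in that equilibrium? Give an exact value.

79/11

First find q, the probability Firm 2 plays High, from Firm 1's indifference between High and Low: 11q + 4(1−q) = 5q + 9(1−q), giving q = 5/11.
Since Firm 1 is indifferent in equilibrium, Firm 1's expected payoff equals the payoff from either row against (5/11, 6/11). Using High: 11(5/11) + 4(6/11) = 79/11.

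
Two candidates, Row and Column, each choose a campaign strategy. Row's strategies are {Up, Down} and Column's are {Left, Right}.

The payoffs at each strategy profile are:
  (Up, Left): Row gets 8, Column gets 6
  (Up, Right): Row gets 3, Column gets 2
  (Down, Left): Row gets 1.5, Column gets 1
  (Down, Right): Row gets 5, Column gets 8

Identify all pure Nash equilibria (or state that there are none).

(Up, Left): Row gets 8 ≥ 1.5 from Down, and Column gets 6 ≥ 2 from Right — Nash equilibrium.
(Up, Right): Row prefers Down (5 > 3); Column prefers Left (6 > 2) — not an equilibrium.
(Down, Left): Row prefers Up (8 > 1.5); Column prefers Right (8 > 1) — not an equilibrium.
(Down, Right): Row gets 5 ≥ 3 from Up, and Column gets 8 ≥ 1 from Left — Nash equilibrium.

(Up, Left) and (Down, Right)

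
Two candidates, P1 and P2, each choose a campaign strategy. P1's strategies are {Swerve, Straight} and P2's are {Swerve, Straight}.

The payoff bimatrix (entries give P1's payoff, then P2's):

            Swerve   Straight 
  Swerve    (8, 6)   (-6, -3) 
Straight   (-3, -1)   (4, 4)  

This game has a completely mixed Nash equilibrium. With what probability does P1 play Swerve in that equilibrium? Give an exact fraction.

5/14

Let p be the probability that P1 plays Swerve. In a completely mixed equilibrium, P2 must be indifferent between Swerve and Straight.
P2's expected payoff from Swerve is 6p − (1−p); from Straight it is −3p + 4(1−p).
Setting these equal: 7p − 1 = −7p + 4, so p = 5/14.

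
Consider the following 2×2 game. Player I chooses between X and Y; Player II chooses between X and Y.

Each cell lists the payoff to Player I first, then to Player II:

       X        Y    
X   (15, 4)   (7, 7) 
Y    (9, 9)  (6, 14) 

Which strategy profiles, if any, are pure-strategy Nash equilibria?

(X, Y)

(X, X): Player II prefers Y (7 > 4) — not an equilibrium.
(X, Y): Player I gets 7 ≥ 6 from Y, and Player II gets 7 ≥ 4 from X — Nash equilibrium.
(Y, X): Player I prefers X (15 > 9); Player II prefers Y (14 > 9) — not an equilibrium.
(Y, Y): Player I prefers X (7 > 6) — not an equilibrium.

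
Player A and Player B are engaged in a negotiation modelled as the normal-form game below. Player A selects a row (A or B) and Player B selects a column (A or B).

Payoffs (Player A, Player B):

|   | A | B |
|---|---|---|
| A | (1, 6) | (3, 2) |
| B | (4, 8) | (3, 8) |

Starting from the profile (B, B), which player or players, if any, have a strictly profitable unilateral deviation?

Neither

Player A at (B, B) earns 3; deviating to A yields 3 — not better.
Player B earns 8; deviating to A yields 8 — not better.
Neither player can strictly improve; the profile is a Nash equilibrium.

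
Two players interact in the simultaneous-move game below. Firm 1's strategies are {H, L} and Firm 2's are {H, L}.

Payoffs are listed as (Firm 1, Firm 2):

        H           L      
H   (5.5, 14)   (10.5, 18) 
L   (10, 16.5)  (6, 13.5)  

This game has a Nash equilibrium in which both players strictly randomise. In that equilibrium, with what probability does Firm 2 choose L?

Let c be the probability that Firm 2 plays H. In a completely mixed equilibrium, Firm 1 must be indifferent between H and L.
Firm 1's expected payoff from H is 5.5c + 10.5(1−c); from L it is 10c + 6(1−c).
Setting these equal: −5c + 10.5 = 4c + 6, so c = 1/2.
Therefore Firm 2 plays L with probability 1 − 1/2 = 1/2.

1/2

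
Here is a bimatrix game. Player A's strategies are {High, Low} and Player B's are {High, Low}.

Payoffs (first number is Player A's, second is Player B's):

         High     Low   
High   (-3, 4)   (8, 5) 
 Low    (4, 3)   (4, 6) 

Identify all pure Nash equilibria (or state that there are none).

(High, Low)

(High, High): Player A prefers Low (4 > -3); Player B prefers Low (5 > 4) — not an equilibrium.
(High, Low): Player A gets 8 ≥ 4 from Low, and Player B gets 5 ≥ 4 from High — Nash equilibrium.
(Low, High): Player B prefers Low (6 > 3) — not an equilibrium.
(Low, Low): Player A prefers High (8 > 4) — not an equilibrium.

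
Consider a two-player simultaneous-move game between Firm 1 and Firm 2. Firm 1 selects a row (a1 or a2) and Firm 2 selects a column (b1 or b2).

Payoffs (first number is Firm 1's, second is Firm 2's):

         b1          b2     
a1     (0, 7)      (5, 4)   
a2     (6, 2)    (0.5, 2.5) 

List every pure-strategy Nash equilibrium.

none

(a1, b1): Firm 1 prefers a2 (6 > 0) — not an equilibrium.
(a1, b2): Firm 2 prefers b1 (7 > 4) — not an equilibrium.
(a2, b1): Firm 2 prefers b2 (2.5 > 2) — not an equilibrium.
(a2, b2): Firm 1 prefers a1 (5 > 0.5) — not an equilibrium.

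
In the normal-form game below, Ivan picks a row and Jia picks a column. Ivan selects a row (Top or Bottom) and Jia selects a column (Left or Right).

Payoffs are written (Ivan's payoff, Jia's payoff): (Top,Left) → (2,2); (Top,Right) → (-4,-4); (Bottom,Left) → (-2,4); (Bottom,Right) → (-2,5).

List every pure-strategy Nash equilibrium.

(Top, Left) and (Bottom, Right)

(Top, Left): Ivan gets 2 ≥ -2 from Bottom, and Jia gets 2 ≥ -4 from Right — Nash equilibrium.
(Top, Right): Ivan prefers Bottom (-2 > -4); Jia prefers Left (2 > -4) — not an equilibrium.
(Bottom, Left): Ivan prefers Top (2 > -2); Jia prefers Right (5 > 4) — not an equilibrium.
(Bottom, Right): Ivan gets -2 ≥ -4 from Top, and Jia gets 5 ≥ 4 from Left — Nash equilibrium.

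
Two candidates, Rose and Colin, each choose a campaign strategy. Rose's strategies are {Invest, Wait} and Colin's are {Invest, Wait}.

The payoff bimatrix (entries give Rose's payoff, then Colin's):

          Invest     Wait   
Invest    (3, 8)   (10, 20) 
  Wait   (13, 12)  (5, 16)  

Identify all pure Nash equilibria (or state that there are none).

(Invest, Wait)

(Invest, Invest): Rose prefers Wait (13 > 3); Colin prefers Wait (20 > 8) — not an equilibrium.
(Invest, Wait): Rose gets 10 ≥ 5 from Wait, and Colin gets 20 ≥ 8 from Invest — Nash equilibrium.
(Wait, Invest): Colin prefers Wait (16 > 12) — not an equilibrium.
(Wait, Wait): Rose prefers Invest (10 > 5) — not an equilibrium.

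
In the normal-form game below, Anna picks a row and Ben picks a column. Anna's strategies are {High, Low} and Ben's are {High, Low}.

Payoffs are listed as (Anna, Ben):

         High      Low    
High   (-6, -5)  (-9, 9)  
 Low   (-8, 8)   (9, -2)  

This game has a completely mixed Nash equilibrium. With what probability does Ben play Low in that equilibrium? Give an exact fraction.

1/10

Let y be the probability that Ben plays High. In a completely mixed equilibrium, Anna must be indifferent between High and Low.
Anna's expected payoff from High is −6y − 9(1−y); from Low it is −8y + 9(1−y).
Setting these equal: 3y − 9 = −17y + 9, so y = 9/10.
Therefore Ben plays Low with probability 1 − 9/10 = 1/10.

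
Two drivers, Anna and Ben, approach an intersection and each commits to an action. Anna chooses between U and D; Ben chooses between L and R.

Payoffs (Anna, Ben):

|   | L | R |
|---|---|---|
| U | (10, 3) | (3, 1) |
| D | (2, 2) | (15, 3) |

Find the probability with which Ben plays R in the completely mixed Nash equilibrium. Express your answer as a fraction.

Let q be the probability that Ben plays L. In a completely mixed equilibrium, Anna must be indifferent between U and D.
Anna's expected payoff from U is 10q + 3(1−q); from D it is 2q + 15(1−q).
Setting these equal: 7q + 3 = −13q + 15, so q = 3/5.
Therefore Ben plays R with probability 1 − 3/5 = 2/5.

2/5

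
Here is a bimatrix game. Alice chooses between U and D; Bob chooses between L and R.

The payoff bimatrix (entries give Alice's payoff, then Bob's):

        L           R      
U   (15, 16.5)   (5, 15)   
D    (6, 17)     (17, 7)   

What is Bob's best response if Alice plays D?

Against D, Bob earns 17 from L and 7 from R.
So L is the best response.

L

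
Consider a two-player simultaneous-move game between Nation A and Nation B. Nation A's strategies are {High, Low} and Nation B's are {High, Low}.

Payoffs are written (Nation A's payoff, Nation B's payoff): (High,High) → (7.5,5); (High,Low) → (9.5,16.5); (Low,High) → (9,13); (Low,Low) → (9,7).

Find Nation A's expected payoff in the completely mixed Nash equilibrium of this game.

First find y, the probability Nation B plays High, from Nation A's indifference between High and Low: 7.5y + 9.5(1−y) = 9y + 9(1−y), giving y = 1/4.
Since Nation A is indifferent in equilibrium, Nation A's expected payoff equals the payoff from either row against (1/4, 3/4). Using High: 7.5(1/4) + 9.5(3/4) = 9.

9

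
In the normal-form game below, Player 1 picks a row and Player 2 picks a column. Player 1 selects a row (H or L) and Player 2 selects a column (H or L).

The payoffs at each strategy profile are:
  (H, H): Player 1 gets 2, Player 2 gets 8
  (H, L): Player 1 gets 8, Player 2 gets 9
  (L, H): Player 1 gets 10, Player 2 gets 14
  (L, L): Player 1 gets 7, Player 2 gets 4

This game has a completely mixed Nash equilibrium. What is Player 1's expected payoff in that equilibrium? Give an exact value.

First find q, the probability Player 2 plays H, from Player 1's indifference between H and L: 2q + 8(1−q) = 10q + 7(1−q), giving q = 1/9.
Since Player 1 is indifferent in equilibrium, Player 1's expected payoff equals the payoff from either row against (1/9, 8/9). Using H: 2(1/9) + 8(8/9) = 22/3.

22/3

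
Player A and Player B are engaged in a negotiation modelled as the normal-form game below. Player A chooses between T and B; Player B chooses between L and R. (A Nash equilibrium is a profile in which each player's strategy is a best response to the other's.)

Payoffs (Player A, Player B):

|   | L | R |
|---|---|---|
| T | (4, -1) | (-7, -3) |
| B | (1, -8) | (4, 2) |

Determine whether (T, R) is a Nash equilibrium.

No

At (T, R), Player A earns -7; switching to B would give 4, so Player A would deviate.
Player B earns -3; switching to L would give -1, so Player B would deviate.
Since at least one player can profitably deviate, this is not a Nash equilibrium.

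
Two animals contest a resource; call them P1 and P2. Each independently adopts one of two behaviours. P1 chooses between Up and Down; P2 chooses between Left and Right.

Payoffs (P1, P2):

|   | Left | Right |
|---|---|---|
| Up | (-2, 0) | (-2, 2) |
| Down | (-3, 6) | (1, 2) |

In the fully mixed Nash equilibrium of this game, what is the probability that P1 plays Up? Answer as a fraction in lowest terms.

2/3

Let r be the probability that P1 plays Up. In a completely mixed equilibrium, P2 must be indifferent between Left and Right.
P2's expected payoff from Left is 6(1−r); from Right it is 2r + 2(1−r).
Setting these equal: −6r + 6 = 2, so r = 2/3.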